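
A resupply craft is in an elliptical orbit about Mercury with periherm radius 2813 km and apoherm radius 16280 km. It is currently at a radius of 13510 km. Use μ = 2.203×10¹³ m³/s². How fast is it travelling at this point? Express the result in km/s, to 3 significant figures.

v ≈ 0.977 km/s

Semi-major axis a = (r_p + r_a)/2 = 9546.5 km = 9.546×10⁶ m.
Vis-viva: v² = μ(2/r − 1/a) = 2.203×10¹³ × (1.480×10⁻⁷ − 1.048×10⁻⁷) = 9.536×10⁵ m²/s².
v = 976.5 m/s = 0.9765 km/s.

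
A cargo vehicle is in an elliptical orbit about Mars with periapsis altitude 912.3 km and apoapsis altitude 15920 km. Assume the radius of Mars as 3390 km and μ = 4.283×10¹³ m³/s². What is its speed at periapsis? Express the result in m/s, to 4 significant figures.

v ≈ 4035 m/s

r_p = 3390 + 912.3 = 4302.3 km = 4.3023×10⁶ m.
r_a = 3390 + 15920 = 19310 km = 1.9310×10⁷ m.
Semi-major axis a = (r_p + r_a)/2 = 11806 km = 1.181×10⁷ m.
Vis-viva: v² = μ(2/r − 1/a) = 4.283×10¹³ × (4.649×10⁻⁷ − 8.470×10⁻⁸) = 1.628×10⁷ m²/s².
v = 4035 m/s.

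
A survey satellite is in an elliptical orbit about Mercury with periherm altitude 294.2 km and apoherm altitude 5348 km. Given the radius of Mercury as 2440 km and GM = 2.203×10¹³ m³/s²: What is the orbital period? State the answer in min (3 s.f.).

r_p = 2440 + 294.2 = 2734.2 km = 2.7342×10⁶ m.
r_a = 2440 + 5348 = 7788.0 km = 7.7880×10⁶ m.
Semi-major axis a = (r_p + r_a)/2 = (2734.2 + 7788.0)/2 = 5261.1 km = 5.261×10⁶ m.
By Kepler's third law T = 2π√(a³/μ) = 2π × 2.571×10³ = 1.615×10⁴ s.
= 269.2 min.

T ≈ 269 min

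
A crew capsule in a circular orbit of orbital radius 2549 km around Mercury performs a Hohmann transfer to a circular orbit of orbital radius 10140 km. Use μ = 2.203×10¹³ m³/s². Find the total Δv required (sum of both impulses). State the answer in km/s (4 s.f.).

Δv_total ≈ 1.316 km/s

r₁ = 2549 km = 2.549×10⁶ m.
r₂ = 10140 km = 1.014×10⁷ m.
Transfer ellipse a_t = (r₁ + r₂)/2 = 6.344×10⁶ m.
At r₁: circular v_c1 = √(μ/r₁) = 2940 m/s; transfer-periherm v_p = √[μ(2/r₁ − 1/a_t)] = 3717 m/s.
Δv₁ = v_p − v_c1 = 776.7 m/s.
At r₂: circular v_c2 = √(μ/r₂) = 1474 m/s; transfer-apoherm v_a = √[μ(2/r₂ − 1/a_t)] = 934.3 m/s.
Δv₂ = v_c2 − v_a = 539.7 m/s.
Total Δv = Δv₁ + Δv₂ = 1316 m/s = 1.316 km/s.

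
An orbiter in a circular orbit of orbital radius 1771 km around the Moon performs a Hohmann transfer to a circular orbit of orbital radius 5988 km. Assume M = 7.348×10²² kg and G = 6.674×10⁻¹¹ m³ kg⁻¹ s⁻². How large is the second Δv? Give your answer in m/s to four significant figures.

μ = GM = 6.674×10⁻¹¹ × 7.348×10²² = 4.904×10¹² m³/s².
r₁ = 1771 km = 1.771×10⁶ m.
r₂ = 5988 km = 5.988×10⁶ m.
Transfer ellipse a_t = (r₁ + r₂)/2 = 3.880×10⁶ m.
At r₁: circular v_c1 = √(μ/r₁) = 1664 m/s; transfer-perilune v_p = √[μ(2/r₁ − 1/a_t)] = 2067 m/s.
At r₂: circular v_c2 = √(μ/r₂) = 905.0 m/s; transfer-apolune v_a = √[μ(2/r₂ − 1/a_t)] = 611.4 m/s.
Δv₂ = v_c2 − v_a = 293.5 m/s.

Δv ≈ 293.5 m/s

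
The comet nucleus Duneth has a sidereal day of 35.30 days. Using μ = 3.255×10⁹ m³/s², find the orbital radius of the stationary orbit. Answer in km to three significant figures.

T = 35.30 days = 3.050×10⁶ s.
A synchronous orbit has period T, so by Kepler's third law a = (μT²/4π²)^(1/3).
μT²/4π² = 3.255×10⁹ × (3.050×10⁶)² / 39.48 = 7.670×10²⁰ m³.
a = 9.154×10⁶ m = 9153.5 km.

r_sync ≈ 9150 km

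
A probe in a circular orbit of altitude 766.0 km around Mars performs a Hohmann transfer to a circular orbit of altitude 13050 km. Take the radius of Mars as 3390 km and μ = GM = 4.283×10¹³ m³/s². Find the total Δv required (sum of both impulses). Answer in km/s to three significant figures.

Δv_total ≈ 1.43 km/s

r₁ = 3390 + 766.0 = 4156.0 km = 4.1560×10⁶ m.
r₂ = 3390 + 13050 = 16440 km = 1.6440×10⁷ m.
Transfer ellipse a_t = (r₁ + r₂)/2 = 1.030×10⁷ m.
At r₁: circular v_c1 = √(μ/r₁) = 3210 m/s; transfer-periapsis v_p = √[μ(2/r₁ − 1/a_t)] = 4056 m/s.
Δv₁ = v_p − v_c1 = 845.9 m/s.
At r₂: circular v_c2 = √(μ/r₂) = 1614 m/s; transfer-apoapsis v_a = √[μ(2/r₂ − 1/a_t)] = 1025 m/s.
Δv₂ = v_c2 − v_a = 588.7 m/s.
Total Δv = Δv₁ + Δv₂ = 1435 m/s = 1.435 km/s.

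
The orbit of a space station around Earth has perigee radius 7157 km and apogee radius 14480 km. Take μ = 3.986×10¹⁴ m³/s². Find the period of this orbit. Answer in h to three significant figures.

Semi-major axis a = (r_p + r_a)/2 = (7157.0 + 14480)/2 = 10818 km = 1.082×10⁷ m.
By Kepler's third law T = 2π√(a³/μ) = 2π × 1.782×10³ = 1.120×10⁴ s.
= 3.111 h.

T ≈ 3.11 h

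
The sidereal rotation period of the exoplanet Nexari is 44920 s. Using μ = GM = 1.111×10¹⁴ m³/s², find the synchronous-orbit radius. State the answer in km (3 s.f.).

r_sync ≈ 17800 km

A synchronous orbit has period T, so by Kepler's third law a = (μT²/4π²)^(1/3).
μT²/4π² = 1.111×10¹⁴ × (4.492×10⁴)² / 39.48 = 5.679×10²¹ m³.
a = 1.784×10⁷ m = 17841 km.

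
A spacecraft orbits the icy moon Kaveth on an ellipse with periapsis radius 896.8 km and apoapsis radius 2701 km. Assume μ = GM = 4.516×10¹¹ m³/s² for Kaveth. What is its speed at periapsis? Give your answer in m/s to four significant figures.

v ≈ 869.5 m/s

Semi-major axis a = (r_p + r_a)/2 = 1798.9 km = 1.799×10⁶ m.
Vis-viva: v² = μ(2/r − 1/a) = 4.516×10¹¹ × (2.230×10⁻⁶ − 5.559×10⁻⁷) = 7.561×10⁵ m²/s².
v = 869.5 m/s.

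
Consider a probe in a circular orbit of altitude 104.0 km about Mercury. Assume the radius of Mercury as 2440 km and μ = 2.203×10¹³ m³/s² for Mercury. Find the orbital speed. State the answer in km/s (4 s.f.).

v ≈ 2.943 km/s

r = 2440 + 104.0 = 2544.0 km = 2.5440×10⁶ m.
For a circular orbit v = √(μ/r) = √(2.203×10¹³ / 2.544×10⁶) = √(8.660×10⁶) = 2943 m/s.
That is 2.943 km/s.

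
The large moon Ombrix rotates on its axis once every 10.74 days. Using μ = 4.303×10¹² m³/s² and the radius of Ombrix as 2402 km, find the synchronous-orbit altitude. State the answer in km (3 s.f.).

h_sync ≈ 43000 km

T = 10.74 days = 9.279×10⁵ s.
A synchronous orbit has period T, so by Kepler's third law a = (μT²/4π²)^(1/3).
μT²/4π² = 4.303×10¹² × (9.279×10⁵)² / 39.48 = 9.385×10²² m³.
a = 4.544×10⁷ m = 45445 km.
Altitude h = a − R = 45445 − 2402 = 43043 km.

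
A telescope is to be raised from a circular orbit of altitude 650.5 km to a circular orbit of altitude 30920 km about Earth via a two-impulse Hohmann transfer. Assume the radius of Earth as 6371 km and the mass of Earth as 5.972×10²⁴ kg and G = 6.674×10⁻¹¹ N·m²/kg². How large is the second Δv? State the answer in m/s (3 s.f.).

Δv ≈ 1430 m/s

μ = GM = 6.674×10⁻¹¹ × 5.972×10²⁴ = 3.986×10¹⁴ m³/s².
r₁ = 6371 + 650.5 = 7021.5 km = 7.0215×10⁶ m.
r₂ = 6371 + 30920 = 37291 km = 3.7291×10⁷ m.
Transfer ellipse a_t = (r₁ + r₂)/2 = 2.216×10⁷ m.
At r₁: circular v_c1 = √(μ/r₁) = 7534 m/s; transfer-perigee v_p = √[μ(2/r₁ − 1/a_t)] = 9774 m/s.
At r₂: circular v_c2 = √(μ/r₂) = 3269 m/s; transfer-apogee v_a = √[μ(2/r₂ − 1/a_t)] = 1840 m/s.
Δv₂ = v_c2 − v_a = 1429 m/s.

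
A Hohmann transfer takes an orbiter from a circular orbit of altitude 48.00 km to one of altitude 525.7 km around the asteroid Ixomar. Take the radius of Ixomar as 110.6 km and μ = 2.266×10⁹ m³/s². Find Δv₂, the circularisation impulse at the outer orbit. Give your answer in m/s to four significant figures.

Δv ≈ 21.98 m/s

r₁ = 110.6 + 48.00 = 158.60 km = 1.5860×10⁵ m.
r₂ = 110.6 + 525.7 = 636.30 km = 6.3630×10⁵ m.
Transfer ellipse a_t = (r₁ + r₂)/2 = 3.975×10⁵ m.
At r₁: circular v_c1 = √(μ/r₁) = 119.5 m/s; transfer-periapsis v_p = √[μ(2/r₁ − 1/a_t)] = 151.2 m/s.
At r₂: circular v_c2 = √(μ/r₂) = 59.68 m/s; transfer-apoapsis v_a = √[μ(2/r₂ − 1/a_t)] = 37.70 m/s.
Δv₂ = v_c2 − v_a = 21.98 m/s.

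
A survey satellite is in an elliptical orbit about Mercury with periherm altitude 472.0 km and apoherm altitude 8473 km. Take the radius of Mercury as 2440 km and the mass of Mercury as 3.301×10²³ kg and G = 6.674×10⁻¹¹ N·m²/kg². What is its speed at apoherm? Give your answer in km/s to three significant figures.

v ≈ 0.922 km/s

μ = GM = 6.674×10⁻¹¹ × 3.301×10²³ = 2.203×10¹³ m³/s².
r_p = 2440 + 472.0 = 2912.0 km = 2.9120×10⁶ m.
r_a = 2440 + 8473 = 10913 km = 1.0913×10⁷ m.
Semi-major axis a = (r_p + r_a)/2 = 6912.5 km = 6.912×10⁶ m.
Vis-viva: v² = μ(2/r − 1/a) = 2.203×10¹³ × (1.833×10⁻⁷ − 1.447×10⁻⁷) = 8.504×10⁵ m²/s².
v = 922.2 m/s = 0.9222 km/s.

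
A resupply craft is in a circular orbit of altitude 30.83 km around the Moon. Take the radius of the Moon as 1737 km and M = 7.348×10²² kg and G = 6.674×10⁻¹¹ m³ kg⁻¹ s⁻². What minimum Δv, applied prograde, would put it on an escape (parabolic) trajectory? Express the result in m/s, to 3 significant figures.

μ = GM = 6.674×10⁻¹¹ × 7.348×10²² = 4.904×10¹² m³/s².
r = 1737 + 30.83 = 1767.8 km = 1.7678×10⁶ m.
Circular speed v_c = √(μ/r) = 1666 m/s.
Escape speed v_esc = √(2μ/r) = √2 × v_c = 2355 m/s.
Δv = v_esc − v_c = 689.9 m/s.

Δv ≈ 690 m/s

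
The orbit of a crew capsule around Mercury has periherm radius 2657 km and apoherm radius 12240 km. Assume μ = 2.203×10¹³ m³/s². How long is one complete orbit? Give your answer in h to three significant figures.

T ≈ 7.56 h

Semi-major axis a = (r_p + r_a)/2 = (2657.0 + 12240)/2 = 7448.5 km = 7.448×10⁶ m.
By Kepler's third law T = 2π√(a³/μ) = 2π × 4.331×10³ = 2.721×10⁴ s.
= 7.559 h.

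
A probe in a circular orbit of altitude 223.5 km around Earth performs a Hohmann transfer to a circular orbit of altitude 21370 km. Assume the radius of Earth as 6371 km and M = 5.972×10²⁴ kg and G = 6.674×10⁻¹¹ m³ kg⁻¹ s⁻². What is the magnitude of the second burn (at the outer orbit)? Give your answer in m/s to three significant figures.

μ = GM = 6.674×10⁻¹¹ × 5.972×10²⁴ = 3.986×10¹⁴ m³/s².
r₁ = 6371 + 223.5 = 6594.5 km = 6.5945×10⁶ m.
r₂ = 6371 + 21370 = 27741 km = 2.7741×10⁷ m.
Transfer ellipse a_t = (r₁ + r₂)/2 = 1.717×10⁷ m.
At r₁: circular v_c1 = √(μ/r₁) = 7774 m/s; transfer-perigee v_p = √[μ(2/r₁ − 1/a_t)] = 9882 m/s.
At r₂: circular v_c2 = √(μ/r₂) = 3790 m/s; transfer-apogee v_a = √[μ(2/r₂ − 1/a_t)] = 2349 m/s.
Δv₂ = v_c2 − v_a = 1441 m/s.

Δv ≈ 1440 m/s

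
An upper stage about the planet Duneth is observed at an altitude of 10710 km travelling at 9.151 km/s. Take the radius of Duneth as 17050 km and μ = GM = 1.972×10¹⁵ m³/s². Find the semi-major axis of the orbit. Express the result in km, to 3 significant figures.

r = 17050 + 10710 = 27760 km = 2.776×10⁷ m.
Specific orbital energy ε = v²/2 − μ/r = (9151)²/2 − 1.972×10¹⁵/2.776×10⁷ = -2.917×10⁷ J/kg.
Since ε = −μ/(2a), a = −μ/(2ε) = 3.381×10⁷ m = 33805 km.

a ≈ 33800 km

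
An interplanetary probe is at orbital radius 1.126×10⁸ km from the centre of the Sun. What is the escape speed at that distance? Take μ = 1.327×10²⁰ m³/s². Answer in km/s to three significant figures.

v_esc ≈ 48.5 km/s

r = 1.126×10⁸ km = 1.126×10¹¹ m.
Escape speed v_esc = √(2μ/r) = √(2 × 1.327×10²⁰ / 1.126×10¹¹) = √(2.357×10⁹) = 48550 m/s.
= 48.55 km/s.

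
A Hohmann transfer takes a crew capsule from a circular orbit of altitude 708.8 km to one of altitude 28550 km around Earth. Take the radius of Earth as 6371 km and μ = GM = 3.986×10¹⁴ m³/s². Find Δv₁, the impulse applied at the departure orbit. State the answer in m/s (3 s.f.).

Δv ≈ 2170 m/s

r₁ = 6371 + 708.8 = 7079.8 km = 7.0798×10⁶ m.
r₂ = 6371 + 28550 = 34921 km = 3.4921×10⁷ m.
Transfer ellipse a_t = (r₁ + r₂)/2 = 2.100×10⁷ m.
At r₁: circular v_c1 = √(μ/r₁) = 7503 m/s; transfer-perigee v_p = √[μ(2/r₁ − 1/a_t)] = 9676 m/s.
Δv₁ = v_p − v_c1 = 2172 m/s.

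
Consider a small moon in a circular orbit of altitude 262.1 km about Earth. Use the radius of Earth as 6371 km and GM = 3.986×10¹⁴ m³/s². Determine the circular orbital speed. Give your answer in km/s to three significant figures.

v ≈ 7.75 km/s

r = 6371 + 262.1 = 6633.1 km = 6.6331×10⁶ m.
For a circular orbit v = √(μ/r) = √(3.986×10¹⁴ / 6.633×10⁶) = √(6.009×10⁷) = 7752 m/s.
That is 7.752 km/s.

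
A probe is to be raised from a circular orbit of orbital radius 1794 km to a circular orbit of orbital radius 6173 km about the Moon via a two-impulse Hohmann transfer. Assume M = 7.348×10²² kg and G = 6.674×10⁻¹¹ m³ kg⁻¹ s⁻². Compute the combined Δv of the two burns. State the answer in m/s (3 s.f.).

Δv_total ≈ 698 m/s

μ = GM = 6.674×10⁻¹¹ × 7.348×10²² = 4.904×10¹² m³/s².
r₁ = 1794 km = 1.794×10⁶ m.
r₂ = 6173 km = 6.173×10⁶ m.
Transfer ellipse a_t = (r₁ + r₂)/2 = 3.984×10⁶ m.
At r₁: circular v_c1 = √(μ/r₁) = 1653 m/s; transfer-perilune v_p = √[μ(2/r₁ − 1/a_t)] = 2058 m/s.
Δv₁ = v_p − v_c1 = 404.8 m/s.
At r₂: circular v_c2 = √(μ/r₂) = 891.3 m/s; transfer-apolune v_a = √[μ(2/r₂ − 1/a_t)] = 598.1 m/s.
Δv₂ = v_c2 − v_a = 293.2 m/s.
Total Δv = Δv₁ + Δv₂ = 698.0 m/s.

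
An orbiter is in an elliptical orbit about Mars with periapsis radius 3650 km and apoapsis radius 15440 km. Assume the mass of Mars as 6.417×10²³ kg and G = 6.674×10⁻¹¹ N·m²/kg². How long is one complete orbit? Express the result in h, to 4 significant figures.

μ = GM = 6.674×10⁻¹¹ × 6.417×10²³ = 4.283×10¹³ m³/s².
Semi-major axis a = (r_p + r_a)/2 = (3650.0 + 15440)/2 = 9545.0 km = 9.545×10⁶ m.
By Kepler's third law T = 2π√(a³/μ) = 2π × 4.506×10³ = 2.831×10⁴ s.
= 7.865 h.

T ≈ 7.865 h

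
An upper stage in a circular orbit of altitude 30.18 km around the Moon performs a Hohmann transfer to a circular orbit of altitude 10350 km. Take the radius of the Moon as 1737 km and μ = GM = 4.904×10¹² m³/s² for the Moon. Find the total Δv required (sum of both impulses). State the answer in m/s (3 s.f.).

r₁ = 1737 + 30.18 = 1767.2 km = 1.7672×10⁶ m.
r₂ = 1737 + 10350 = 12087 km = 1.2087×10⁷ m.
Transfer ellipse a_t = (r₁ + r₂)/2 = 6.927×10⁶ m.
At r₁: circular v_c1 = √(μ/r₁) = 1666 m/s; transfer-perilune v_p = √[μ(2/r₁ − 1/a_t)] = 2200 m/s.
Δv₁ = v_p − v_c1 = 534.6 m/s.
At r₂: circular v_c2 = √(μ/r₂) = 637.0 m/s; transfer-apolune v_a = √[μ(2/r₂ − 1/a_t)] = 321.7 m/s.
Δv₂ = v_c2 − v_a = 315.2 m/s.
Total Δv = Δv₁ + Δv₂ = 849.9 m/s.

Δv_total ≈ 850 m/s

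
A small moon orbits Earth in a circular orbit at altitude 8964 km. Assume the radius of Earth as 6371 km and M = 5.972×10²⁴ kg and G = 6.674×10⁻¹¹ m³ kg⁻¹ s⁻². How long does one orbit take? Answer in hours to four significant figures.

T ≈ 5.250 hours

μ = GM = 6.674×10⁻¹¹ × 5.972×10²⁴ = 3.986×10¹⁴ m³/s².
r = 6371 + 8964 = 15335 km = 1.5335×10⁷ m.
Kepler's third law: T = 2π√(r³/μ) = 2π√((1.534×10⁷)³ / 3.986×10¹⁴).
r³/μ = 9.048×10⁶ s², so T = 2π × 3.008×10³ = 1.890×10⁴ s.
Converting: 1.890×10⁴ s ÷ 3600 = 5.250 hours.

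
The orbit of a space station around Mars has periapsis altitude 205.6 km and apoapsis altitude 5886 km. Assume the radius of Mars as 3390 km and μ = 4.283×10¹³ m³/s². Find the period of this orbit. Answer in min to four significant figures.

T ≈ 261.3 min

r_p = 3390 + 205.6 = 3595.6 km = 3.5956×10⁶ m.
r_a = 3390 + 5886 = 9276.0 km = 9.2760×10⁶ m.
Semi-major axis a = (r_p + r_a)/2 = (3595.6 + 9276.0)/2 = 6435.8 km = 6.436×10⁶ m.
By Kepler's third law T = 2π√(a³/μ) = 2π × 2.495×10³ = 1.568×10⁴ s.
= 261.3 min.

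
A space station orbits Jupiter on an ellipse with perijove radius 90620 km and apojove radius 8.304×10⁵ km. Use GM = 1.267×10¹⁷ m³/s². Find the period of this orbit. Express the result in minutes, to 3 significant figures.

T ≈ 2910 minutes

Semi-major axis a = (r_p + r_a)/2 = (90620 + 8.3040×10⁵)/2 = 4.6051×10⁵ km = 4.605×10⁸ m.
By Kepler's third law T = 2π√(a³/μ) = 2π × 2.776×10⁴ = 1.744×10⁵ s.
= 2907 minutes.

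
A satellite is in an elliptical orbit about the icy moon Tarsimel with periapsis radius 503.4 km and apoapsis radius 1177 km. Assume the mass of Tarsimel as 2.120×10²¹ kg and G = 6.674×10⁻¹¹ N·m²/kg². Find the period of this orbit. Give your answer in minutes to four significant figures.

μ = GM = 6.674×10⁻¹¹ × 2.120×10²¹ = 1.415×10¹¹ m³/s².
Semi-major axis a = (r_p + r_a)/2 = (503.40 + 1177.0)/2 = 840.20 km = 8.402×10⁵ m.
By Kepler's third law T = 2π√(a³/μ) = 2π × 2.047×10³ = 1.286×10⁴ s.
= 214.4 minutes.

T ≈ 214.4 minutes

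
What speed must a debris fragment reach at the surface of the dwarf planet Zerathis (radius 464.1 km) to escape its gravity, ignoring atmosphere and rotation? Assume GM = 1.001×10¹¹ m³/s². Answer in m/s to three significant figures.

r = R = 4.641×10⁵ m.
Escape speed v_esc = √(2μ/r) = √(2 × 1.001×10¹¹ / 4.641×10⁵) = √(4.314×10⁵) = 656.8 m/s.

v_esc ≈ 657 m/s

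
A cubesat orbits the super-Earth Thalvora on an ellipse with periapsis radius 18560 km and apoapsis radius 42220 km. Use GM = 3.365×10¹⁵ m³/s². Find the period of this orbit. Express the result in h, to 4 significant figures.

Semi-major axis a = (r_p + r_a)/2 = (18560 + 42220)/2 = 30390 km = 3.039×10⁷ m.
By Kepler's third law T = 2π√(a³/μ) = 2π × 2.888×10³ = 1.815×10⁴ s.
= 5.041 h.

T ≈ 5.041 h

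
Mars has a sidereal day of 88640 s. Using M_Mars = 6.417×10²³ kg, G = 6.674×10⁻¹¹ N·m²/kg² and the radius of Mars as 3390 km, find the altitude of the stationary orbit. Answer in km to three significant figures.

h_sync ≈ 17000 km

μ = GM = 6.674×10⁻¹¹ × 6.417×10²³ = 4.283×10¹³ m³/s².
A synchronous orbit has period T, so by Kepler's third law a = (μT²/4π²)^(1/3).
μT²/4π² = 4.283×10¹³ × (8.864×10⁴)² / 39.48 = 8.524×10²¹ m³.
a = 2.043×10⁷ m = 20427 km.
Altitude h = a − R = 20427 − 3390 = 17037 km.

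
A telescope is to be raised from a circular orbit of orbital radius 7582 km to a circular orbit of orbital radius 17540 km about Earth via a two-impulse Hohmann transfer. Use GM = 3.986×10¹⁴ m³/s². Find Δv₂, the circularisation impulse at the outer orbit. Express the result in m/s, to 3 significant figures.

Δv ≈ 1060 m/s

r₁ = 7582 km = 7.582×10⁶ m.
r₂ = 17540 km = 1.754×10⁷ m.
Transfer ellipse a_t = (r₁ + r₂)/2 = 1.256×10⁷ m.
At r₁: circular v_c1 = √(μ/r₁) = 7251 m/s; transfer-perigee v_p = √[μ(2/r₁ − 1/a_t)] = 8568 m/s.
At r₂: circular v_c2 = √(μ/r₂) = 4767 m/s; transfer-apogee v_a = √[μ(2/r₂ − 1/a_t)] = 3704 m/s.
Δv₂ = v_c2 − v_a = 1063 m/s.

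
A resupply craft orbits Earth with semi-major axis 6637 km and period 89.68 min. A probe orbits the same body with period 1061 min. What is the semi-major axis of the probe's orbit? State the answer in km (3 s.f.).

a₂ ≈ 34500 km

Kepler's third law: a³ ∝ T², so a₂ = a₁ (T₂/T₁)^(2/3).
T₂/T₁ = 11.83, (T₂/T₁)^(2/3) = 5.192.
a₂ = 6637 × 5.192 = 34460 km.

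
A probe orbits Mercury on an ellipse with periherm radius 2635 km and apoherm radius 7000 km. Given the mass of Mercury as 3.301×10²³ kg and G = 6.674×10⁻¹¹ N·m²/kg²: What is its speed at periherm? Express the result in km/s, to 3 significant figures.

v ≈ 3.49 km/s

μ = GM = 6.674×10⁻¹¹ × 3.301×10²³ = 2.203×10¹³ m³/s².
Semi-major axis a = (r_p + r_a)/2 = 4817.5 km = 4.818×10⁶ m.
Vis-viva: v² = μ(2/r − 1/a) = 2.203×10¹³ × (7.590×10⁻⁷ − 2.076×10⁻⁷) = 1.215×10⁷ m²/s².
v = 3485 m/s = 3.485 km/s.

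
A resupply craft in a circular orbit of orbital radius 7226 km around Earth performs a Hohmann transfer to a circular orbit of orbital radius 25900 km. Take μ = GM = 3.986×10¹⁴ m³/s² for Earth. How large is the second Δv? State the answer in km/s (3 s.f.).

Δv ≈ 1.33 km/s

r₁ = 7226 km = 7.226×10⁶ m.
r₂ = 25900 km = 2.590×10⁷ m.
Transfer ellipse a_t = (r₁ + r₂)/2 = 1.656×10⁷ m.
At r₁: circular v_c1 = √(μ/r₁) = 7427 m/s; transfer-perigee v_p = √[μ(2/r₁ − 1/a_t)] = 9288 m/s.
At r₂: circular v_c2 = √(μ/r₂) = 3923 m/s; transfer-apogee v_a = √[μ(2/r₂ − 1/a_t)] = 2591 m/s.
Δv₂ = v_c2 − v_a = 1332 m/s.
= 1.332 km/s.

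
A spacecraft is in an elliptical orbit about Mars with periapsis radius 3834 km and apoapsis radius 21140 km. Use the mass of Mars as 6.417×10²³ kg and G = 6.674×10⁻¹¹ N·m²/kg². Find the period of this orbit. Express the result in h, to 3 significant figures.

T ≈ 11.8 h

μ = GM = 6.674×10⁻¹¹ × 6.417×10²³ = 4.283×10¹³ m³/s².
Semi-major axis a = (r_p + r_a)/2 = (3834.0 + 21140)/2 = 12487 km = 1.249×10⁷ m.
By Kepler's third law T = 2π√(a³/μ) = 2π × 6.743×10³ = 4.237×10⁴ s.
= 11.77 h.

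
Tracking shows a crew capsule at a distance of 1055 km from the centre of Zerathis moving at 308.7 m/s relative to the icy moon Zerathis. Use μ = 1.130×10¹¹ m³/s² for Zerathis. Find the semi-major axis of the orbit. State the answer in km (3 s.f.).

r = 1.055×10⁶ m.
Vis-viva rearranged: 1/a = 2/r − v²/μ = 1.896×10⁻⁶ − 8.433×10⁻⁷ = 1.052×10⁻⁶ m⁻¹.
a = 9.502×10⁵ m = 950.20 km.

a ≈ 950 km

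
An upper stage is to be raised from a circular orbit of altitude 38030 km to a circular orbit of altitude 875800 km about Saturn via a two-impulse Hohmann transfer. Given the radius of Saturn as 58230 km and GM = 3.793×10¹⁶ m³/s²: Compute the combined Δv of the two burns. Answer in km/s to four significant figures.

Δv_total ≈ 10.50 km/s

r₁ = 58230 + 38030 = 96260 km = 9.6260×10⁷ m.
r₂ = 58230 + 875800 = 934030 km = 9.3403×10⁸ m.
Transfer ellipse a_t = (r₁ + r₂)/2 = 5.151×10⁸ m.
At r₁: circular v_c1 = √(μ/r₁) = 19850 m/s; transfer-perikrone v_p = √[μ(2/r₁ − 1/a_t)] = 26730 m/s.
Δv₁ = v_p − v_c1 = 6879 m/s.
At r₂: circular v_c2 = √(μ/r₂) = 6373 m/s; transfer-apokrone v_a = √[μ(2/r₂ − 1/a_t)] = 2755 m/s.
Δv₂ = v_c2 − v_a = 3618 m/s.
Total Δv = Δv₁ + Δv₂ = 10500 m/s = 10.50 km/s.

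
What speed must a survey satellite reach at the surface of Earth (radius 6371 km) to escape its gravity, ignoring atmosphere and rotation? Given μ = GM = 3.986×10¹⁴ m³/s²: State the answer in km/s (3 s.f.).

r = R = 6.371×10⁶ m.
Escape speed v_esc = √(2μ/r) = √(2 × 3.986×10¹⁴ / 6.371×10⁶) = √(1.251×10⁸) = 11190 m/s.
= 11.19 km/s.

v_esc ≈ 11.2 km/s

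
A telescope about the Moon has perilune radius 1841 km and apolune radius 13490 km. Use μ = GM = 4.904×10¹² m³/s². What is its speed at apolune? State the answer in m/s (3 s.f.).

Semi-major axis a = (r_p + r_a)/2 = 7665.5 km = 7.666×10⁶ m.
Vis-viva: v² = μ(2/r − 1/a) = 4.904×10¹² × (1.483×10⁻⁷ − 1.305×10⁻⁷) = 8.731×10⁴ m²/s².
v = 295.5 m/s.

v ≈ 295 m/s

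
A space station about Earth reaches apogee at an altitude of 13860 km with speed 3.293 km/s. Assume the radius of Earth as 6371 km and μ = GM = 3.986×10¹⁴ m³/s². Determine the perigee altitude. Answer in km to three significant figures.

perigee altitude ≈ 1310 km

r_a = 6371 + 13860 = 20231 km = 2.023×10⁷ m.
Specific energy ε = v²/2 − μ/r = -1.428×10⁷ J/kg, so a = −μ/(2ε) = 1.396×10⁷ m.
The apsides satisfy r_p + r_a = 2a, so the perigee radius is 2a − r_a = 7.681×10⁶ m = 7681.2 km.
Perigee altitude = 7681.2 − 6371 = 1310.2 km.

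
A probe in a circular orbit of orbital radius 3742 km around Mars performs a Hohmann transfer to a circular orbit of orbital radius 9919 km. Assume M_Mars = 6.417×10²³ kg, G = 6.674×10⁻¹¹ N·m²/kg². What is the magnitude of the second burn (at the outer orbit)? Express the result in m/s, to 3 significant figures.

Δv ≈ 540 m/s

μ = GM = 6.674×10⁻¹¹ × 6.417×10²³ = 4.283×10¹³ m³/s².
r₁ = 3742 km = 3.742×10⁶ m.
r₂ = 9919 km = 9.919×10⁶ m.
Transfer ellipse a_t = (r₁ + r₂)/2 = 6.830×10⁶ m.
At r₁: circular v_c1 = √(μ/r₁) = 3383 m/s; transfer-periapsis v_p = √[μ(2/r₁ − 1/a_t)] = 4077 m/s.
At r₂: circular v_c2 = √(μ/r₂) = 2078 m/s; transfer-apoapsis v_a = √[μ(2/r₂ − 1/a_t)] = 1538 m/s.
Δv₂ = v_c2 − v_a = 539.9 m/s.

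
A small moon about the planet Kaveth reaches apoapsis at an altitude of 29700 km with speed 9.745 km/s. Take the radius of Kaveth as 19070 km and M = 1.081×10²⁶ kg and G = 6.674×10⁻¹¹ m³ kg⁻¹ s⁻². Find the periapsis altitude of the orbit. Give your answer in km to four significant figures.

periapsis altitude ≈ 3984 km

μ = GM = 6.674×10⁻¹¹ × 1.081×10²⁶ = 7.215×10¹⁵ m³/s².
r_a = 19070 + 29700 = 48770 km = 4.877×10⁷ m.
Specific energy ε = v²/2 − μ/r = -1.004×10⁸ J/kg, so a = −μ/(2ε) = 3.591×10⁷ m.
The apsides satisfy r_p + r_a = 2a, so the periapsis radius is 2a − r_a = 2.305×10⁷ m = 23054 km.
Periapsis altitude = 23054 − 19070 = 3983.8 km.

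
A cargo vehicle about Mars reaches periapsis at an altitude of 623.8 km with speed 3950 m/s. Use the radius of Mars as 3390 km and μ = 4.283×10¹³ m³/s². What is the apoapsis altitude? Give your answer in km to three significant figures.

apoapsis altitude ≈ 7520 km

r_p = 3390 + 623.8 = 4013.8 km = 4.014×10⁶ m.
Specific energy ε = v²/2 − μ/r = -2.869×10⁶ J/kg, so a = −μ/(2ε) = 7.463×10⁶ m.
The apsides satisfy r_p + r_a = 2a, so the apoapsis radius is 2a − r_p = 1.091×10⁷ m = 10912 km.
Apoapsis altitude = 10912 − 3390 = 7522.5 km.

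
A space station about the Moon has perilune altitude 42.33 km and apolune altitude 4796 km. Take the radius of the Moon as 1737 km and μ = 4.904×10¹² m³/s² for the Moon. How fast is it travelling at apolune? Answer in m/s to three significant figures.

r_p = 1737 + 42.33 = 1779.3 km = 1.7793×10⁶ m.
r_a = 1737 + 4796 = 6533.0 km = 6.5330×10⁶ m.
Semi-major axis a = (r_p + r_a)/2 = 4156.2 km = 4.156×10⁶ m.
Vis-viva: v² = μ(2/r − 1/a) = 4.904×10¹² × (3.061×10⁻⁷ − 2.406×10⁻⁷) = 3.214×10⁵ m²/s².
v = 566.9 m/s.

v ≈ 567 m/s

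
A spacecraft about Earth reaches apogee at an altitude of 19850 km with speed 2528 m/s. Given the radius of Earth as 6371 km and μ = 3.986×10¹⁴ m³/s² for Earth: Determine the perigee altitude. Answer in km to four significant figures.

r_a = 6371 + 19850 = 26221 km = 2.622×10⁷ m.
Specific energy ε = v²/2 − μ/r = -1.201×10⁷ J/kg, so a = −μ/(2ε) = 1.660×10⁷ m.
The apsides satisfy r_p + r_a = 2a, so the perigee radius is 2a − r_a = 6.979×10⁶ m = 6978.6 km.
Perigee altitude = 6978.6 − 6371 = 607.61 km.

perigee altitude ≈ 607.6 km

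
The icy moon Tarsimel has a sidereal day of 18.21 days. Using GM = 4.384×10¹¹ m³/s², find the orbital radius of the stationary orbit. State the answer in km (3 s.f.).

r_sync ≈ 30200 km

T = 18.21 days = 1.573×10⁶ s.
A synchronous orbit has period T, so by Kepler's third law a = (μT²/4π²)^(1/3).
μT²/4π² = 4.384×10¹¹ × (1.573×10⁶)² / 39.48 = 2.749×10²² m³.
a = 3.018×10⁷ m = 30180 km.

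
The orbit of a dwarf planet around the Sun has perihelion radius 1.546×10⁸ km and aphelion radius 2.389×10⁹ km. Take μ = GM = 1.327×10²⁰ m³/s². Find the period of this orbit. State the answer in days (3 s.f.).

T ≈ 9050 days

Semi-major axis a = (r_p + r_a)/2 = (1.5460×10⁸ + 2.3890×10⁹)/2 = 1.2718×10⁹ km = 1.272×10¹² m.
By Kepler's third law T = 2π√(a³/μ) = 2π × 1.245×10⁸ = 7.823×10⁸ s.
= 9054 days.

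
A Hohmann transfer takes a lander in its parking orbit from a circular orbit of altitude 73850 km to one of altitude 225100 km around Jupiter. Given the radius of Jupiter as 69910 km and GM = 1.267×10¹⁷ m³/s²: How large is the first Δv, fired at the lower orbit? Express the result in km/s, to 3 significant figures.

Δv ≈ 4.74 km/s

r₁ = 69910 + 73850 = 143760 km = 1.4376×10⁸ m.
r₂ = 69910 + 225100 = 295010 km = 2.9501×10⁸ m.
Transfer ellipse a_t = (r₁ + r₂)/2 = 2.194×10⁸ m.
At r₁: circular v_c1 = √(μ/r₁) = 29690 m/s; transfer-perijove v_p = √[μ(2/r₁ − 1/a_t)] = 34430 m/s.
Δv₁ = v_p − v_c1 = 4739 m/s.
= 4.739 km/s.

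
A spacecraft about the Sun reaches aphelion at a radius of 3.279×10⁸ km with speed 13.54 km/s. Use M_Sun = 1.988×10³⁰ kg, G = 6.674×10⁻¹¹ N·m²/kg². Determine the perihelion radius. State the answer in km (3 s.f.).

perihelion radius ≈ 9.60×10⁷ km

μ = GM = 6.674×10⁻¹¹ × 1.988×10³⁰ = 1.327×10²⁰ m³/s².
r_a = 3.279×10¹¹ m.
Specific energy ε = v²/2 − μ/r = -3.130×10⁸ J/kg, so a = −μ/(2ε) = 2.120×10¹¹ m.
The apsides satisfy r_p + r_a = 2a, so the perihelion radius is 2a − r_a = 9.604×10¹⁰ m = 9.6040×10⁷ km.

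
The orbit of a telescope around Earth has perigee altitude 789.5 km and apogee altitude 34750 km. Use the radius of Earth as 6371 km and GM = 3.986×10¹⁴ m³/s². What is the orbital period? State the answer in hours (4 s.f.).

T ≈ 10.37 hours

r_p = 6371 + 789.5 = 7160.5 km = 7.1605×10⁶ m.
r_a = 6371 + 34750 = 41121 km = 4.1121×10⁷ m.
Semi-major axis a = (r_p + r_a)/2 = (7160.5 + 41121)/2 = 24141 km = 2.414×10⁷ m.
By Kepler's third law T = 2π√(a³/μ) = 2π × 5.941×10³ = 3.733×10⁴ s.
= 10.37 hours.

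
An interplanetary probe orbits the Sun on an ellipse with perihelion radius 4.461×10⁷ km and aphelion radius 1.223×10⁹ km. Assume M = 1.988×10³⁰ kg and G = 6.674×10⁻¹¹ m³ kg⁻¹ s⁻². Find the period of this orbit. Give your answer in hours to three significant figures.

T ≈ 76500 hours

μ = GM = 6.674×10⁻¹¹ × 1.988×10³⁰ = 1.327×10²⁰ m³/s².
Semi-major axis a = (r_p + r_a)/2 = (4.4610×10⁷ + 1.2230×10⁹)/2 = 6.3380×10⁸ km = 6.338×10¹¹ m.
By Kepler's third law T = 2π√(a³/μ) = 2π × 4.381×10⁷ = 2.752×10⁸ s.
= 76460 hours.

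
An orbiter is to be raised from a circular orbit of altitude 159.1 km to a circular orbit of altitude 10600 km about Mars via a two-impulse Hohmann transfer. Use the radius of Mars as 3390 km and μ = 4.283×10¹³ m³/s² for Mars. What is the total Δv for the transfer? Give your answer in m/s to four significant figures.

r₁ = 3390 + 159.1 = 3549.1 km = 3.5491×10⁶ m.
r₂ = 3390 + 10600 = 13990 km = 1.3990×10⁷ m.
Transfer ellipse a_t = (r₁ + r₂)/2 = 8.770×10⁶ m.
At r₁: circular v_c1 = √(μ/r₁) = 3474 m/s; transfer-periapsis v_p = √[μ(2/r₁ − 1/a_t)] = 4388 m/s.
Δv₁ = v_p − v_c1 = 913.8 m/s.
At r₂: circular v_c2 = √(μ/r₂) = 1750 m/s; transfer-apoapsis v_a = √[μ(2/r₂ − 1/a_t)] = 1113 m/s.
Δv₂ = v_c2 − v_a = 636.6 m/s.
Total Δv = Δv₁ + Δv₂ = 1550 m/s.

Δv_total ≈ 1550 m/s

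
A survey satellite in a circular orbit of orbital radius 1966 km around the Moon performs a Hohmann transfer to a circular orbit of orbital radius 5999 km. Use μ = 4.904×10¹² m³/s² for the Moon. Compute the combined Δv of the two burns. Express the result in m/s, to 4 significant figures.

Δv_total ≈ 627.9 m/s

r₁ = 1966 km = 1.966×10⁶ m.
r₂ = 5999 km = 5.999×10⁶ m.
Transfer ellipse a_t = (r₁ + r₂)/2 = 3.982×10⁶ m.
At r₁: circular v_c1 = √(μ/r₁) = 1579 m/s; transfer-perilune v_p = √[μ(2/r₁ − 1/a_t)] = 1938 m/s.
Δv₁ = v_p − v_c1 = 359.0 m/s.
At r₂: circular v_c2 = √(μ/r₂) = 904.1 m/s; transfer-apolune v_a = √[μ(2/r₂ − 1/a_t)] = 635.3 m/s.
Δv₂ = v_c2 − v_a = 268.9 m/s.
Total Δv = Δv₁ + Δv₂ = 627.9 m/s.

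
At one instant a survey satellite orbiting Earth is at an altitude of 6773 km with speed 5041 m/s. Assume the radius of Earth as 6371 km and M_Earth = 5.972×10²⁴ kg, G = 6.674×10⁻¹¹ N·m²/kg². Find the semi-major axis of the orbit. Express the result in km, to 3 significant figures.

μ = GM = 6.674×10⁻¹¹ × 5.972×10²⁴ = 3.986×10¹⁴ m³/s².
r = 6371 + 6773 = 13144 km = 1.314×10⁷ m.
Specific orbital energy ε = v²/2 − μ/r = (5041)²/2 − 3.986×10¹⁴/1.314×10⁷ = -1.762×10⁷ J/kg.
Since ε = −μ/(2a), a = −μ/(2ε) = 1.131×10⁷ m = 11312 km.

a ≈ 11300 km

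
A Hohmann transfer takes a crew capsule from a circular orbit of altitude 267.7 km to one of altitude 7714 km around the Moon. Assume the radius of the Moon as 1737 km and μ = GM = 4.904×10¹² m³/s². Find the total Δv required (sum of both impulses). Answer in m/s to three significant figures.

r₁ = 1737 + 267.7 = 2004.7 km = 2.0047×10⁶ m.
r₂ = 1737 + 7714 = 9451.0 km = 9.4510×10⁶ m.
Transfer ellipse a_t = (r₁ + r₂)/2 = 5.728×10⁶ m.
At r₁: circular v_c1 = √(μ/r₁) = 1564 m/s; transfer-perilune v_p = √[μ(2/r₁ − 1/a_t)] = 2009 m/s.
Δv₁ = v_p − v_c1 = 445.0 m/s.
At r₂: circular v_c2 = √(μ/r₂) = 720.3 m/s; transfer-apolune v_a = √[μ(2/r₂ − 1/a_t)] = 426.2 m/s.
Δv₂ = v_c2 − v_a = 294.2 m/s.
Total Δv = Δv₁ + Δv₂ = 739.2 m/s.

Δv_total ≈ 739 m/s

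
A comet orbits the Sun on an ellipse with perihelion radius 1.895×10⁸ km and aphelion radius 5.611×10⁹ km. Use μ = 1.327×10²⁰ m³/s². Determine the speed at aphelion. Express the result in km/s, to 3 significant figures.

v ≈ 1.24 km/s

Semi-major axis a = (r_p + r_a)/2 = 2.9002×10⁹ km = 2.900×10¹² m.
Vis-viva: v² = μ(2/r − 1/a) = 1.327×10²⁰ × (3.564×10⁻¹³ − 3.448×10⁻¹³) = 1.545×10⁶ m²/s².
v = 1243 m/s = 1.243 km/s.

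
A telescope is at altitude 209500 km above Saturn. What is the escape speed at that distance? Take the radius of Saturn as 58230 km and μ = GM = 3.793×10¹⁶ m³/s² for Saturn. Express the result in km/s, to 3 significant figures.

r = 58230 + 209500 = 267730 km = 2.6773×10⁸ m.
Escape speed v_esc = √(2μ/r) = √(2 × 3.793×10¹⁶ / 2.677×10⁸) = √(2.833×10⁸) = 16830 m/s.
= 16.83 km/s.

v_esc ≈ 16.8 km/s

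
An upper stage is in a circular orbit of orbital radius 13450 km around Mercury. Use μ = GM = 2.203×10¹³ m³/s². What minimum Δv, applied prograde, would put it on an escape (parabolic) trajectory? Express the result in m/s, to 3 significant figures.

r = 13450 km = 1.345×10⁷ m.
Circular speed v_c = √(μ/r) = 1280 m/s.
Escape speed v_esc = √(2μ/r) = √2 × v_c = 1810 m/s.
Δv = v_esc − v_c = 530.1 m/s.

Δv ≈ 530 m/s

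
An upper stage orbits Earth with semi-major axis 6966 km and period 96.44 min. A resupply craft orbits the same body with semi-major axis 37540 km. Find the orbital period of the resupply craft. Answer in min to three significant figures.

Kepler's third law: T² ∝ a³, so T₂ = T₁ (a₂/a₁)^(3/2).
a₂/a₁ = 5.389, (a₂/a₁)^(3/2) = 12.51.
T₂ = 96.44 × 12.51 = 1206 min.

T₂ ≈ 1210 min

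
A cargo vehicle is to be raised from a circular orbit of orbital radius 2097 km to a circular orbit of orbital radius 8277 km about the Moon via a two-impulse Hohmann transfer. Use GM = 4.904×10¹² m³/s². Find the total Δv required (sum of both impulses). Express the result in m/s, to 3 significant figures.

r₁ = 2097 km = 2.097×10⁶ m.
r₂ = 8277 km = 8.277×10⁶ m.
Transfer ellipse a_t = (r₁ + r₂)/2 = 5.187×10⁶ m.
At r₁: circular v_c1 = √(μ/r₁) = 1529 m/s; transfer-perilune v_p = √[μ(2/r₁ − 1/a_t)] = 1932 m/s.
Δv₁ = v_p − v_c1 = 402.5 m/s.
At r₂: circular v_c2 = √(μ/r₂) = 769.7 m/s; transfer-apolune v_a = √[μ(2/r₂ − 1/a_t)] = 489.4 m/s.
Δv₂ = v_c2 − v_a = 280.3 m/s.
Total Δv = Δv₁ + Δv₂ = 682.8 m/s.

Δv_total ≈ 683 m/s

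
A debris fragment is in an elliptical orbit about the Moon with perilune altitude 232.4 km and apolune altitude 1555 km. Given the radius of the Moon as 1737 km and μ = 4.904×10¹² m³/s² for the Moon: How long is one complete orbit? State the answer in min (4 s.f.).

T ≈ 201.8 min

r_p = 1737 + 232.4 = 1969.4 km = 1.9694×10⁶ m.
r_a = 1737 + 1555 = 3292.0 km = 3.2920×10⁶ m.
Semi-major axis a = (r_p + r_a)/2 = (1969.4 + 3292.0)/2 = 2630.7 km = 2.631×10⁶ m.
By Kepler's third law T = 2π√(a³/μ) = 2π × 1.927×10³ = 1.211×10⁴ s.
= 201.8 min.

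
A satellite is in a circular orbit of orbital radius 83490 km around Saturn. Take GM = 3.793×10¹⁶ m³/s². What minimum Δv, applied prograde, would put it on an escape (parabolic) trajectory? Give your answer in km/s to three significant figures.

Δv ≈ 8.83 km/s

r = 83490 km = 8.349×10⁷ m.
Circular speed v_c = √(μ/r) = 21310 m/s.
Escape speed v_esc = √(2μ/r) = √2 × v_c = 30140 m/s.
Δv = v_esc − v_c = 8829 m/s = 8.829 km/s.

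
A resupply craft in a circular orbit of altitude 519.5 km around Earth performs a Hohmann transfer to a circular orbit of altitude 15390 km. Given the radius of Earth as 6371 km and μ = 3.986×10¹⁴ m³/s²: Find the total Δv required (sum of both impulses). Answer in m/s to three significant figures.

Δv_total ≈ 3080 m/s

r₁ = 6371 + 519.5 = 6890.5 km = 6.8905×10⁶ m.
r₂ = 6371 + 15390 = 21761 km = 2.1761×10⁷ m.
Transfer ellipse a_t = (r₁ + r₂)/2 = 1.433×10⁷ m.
At r₁: circular v_c1 = √(μ/r₁) = 7606 m/s; transfer-perigee v_p = √[μ(2/r₁ − 1/a_t)] = 9374 m/s.
Δv₁ = v_p − v_c1 = 1768 m/s.
At r₂: circular v_c2 = √(μ/r₂) = 4280 m/s; transfer-apogee v_a = √[μ(2/r₂ − 1/a_t)] = 2968 m/s.
Δv₂ = v_c2 − v_a = 1312 m/s.
Total Δv = Δv₁ + Δv₂ = 3080 m/s.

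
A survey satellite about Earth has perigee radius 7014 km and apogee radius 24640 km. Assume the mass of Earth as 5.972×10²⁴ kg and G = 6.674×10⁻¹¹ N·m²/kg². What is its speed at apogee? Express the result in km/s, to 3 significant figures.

μ = GM = 6.674×10⁻¹¹ × 5.972×10²⁴ = 3.986×10¹⁴ m³/s².
Semi-major axis a = (r_p + r_a)/2 = 15827 km = 1.583×10⁷ m.
Vis-viva: v² = μ(2/r − 1/a) = 3.986×10¹⁴ × (8.117×10⁻⁸ − 6.318×10⁻⁸) = 7.169×10⁶ m²/s².
v = 2677 m/s = 2.677 km/s.

v ≈ 2.68 km/s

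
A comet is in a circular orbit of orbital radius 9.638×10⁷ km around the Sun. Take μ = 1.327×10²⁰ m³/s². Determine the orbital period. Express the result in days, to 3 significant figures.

r = 9.638×10⁷ km = 9.638×10¹⁰ m.
Kepler's third law: T = 2π√(r³/μ) = 2π√((9.638×10¹⁰)³ / 1.327×10²⁰).
r³/μ = 6.747×10¹² s², so T = 2π × 2.597×10⁶ = 1.632×10⁷ s.
Converting: 1.632×10⁷ s ÷ 86400 = 188.9 days.

T ≈ 189 days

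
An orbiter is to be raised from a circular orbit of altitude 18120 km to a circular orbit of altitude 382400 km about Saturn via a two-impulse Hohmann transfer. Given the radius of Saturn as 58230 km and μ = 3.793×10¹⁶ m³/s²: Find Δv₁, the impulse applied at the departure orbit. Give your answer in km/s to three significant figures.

Δv ≈ 6.81 km/s

r₁ = 58230 + 18120 = 76350 km = 7.6350×10⁷ m.
r₂ = 58230 + 382400 = 440630 km = 4.4063×10⁸ m.
Transfer ellipse a_t = (r₁ + r₂)/2 = 2.585×10⁸ m.
At r₁: circular v_c1 = √(μ/r₁) = 22290 m/s; transfer-perikrone v_p = √[μ(2/r₁ − 1/a_t)] = 29100 m/s.
Δv₁ = v_p − v_c1 = 6812 m/s.
= 6.812 km/s.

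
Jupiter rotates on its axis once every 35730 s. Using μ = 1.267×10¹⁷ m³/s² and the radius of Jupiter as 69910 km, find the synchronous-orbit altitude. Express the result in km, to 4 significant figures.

h_sync ≈ 90110 km

A synchronous orbit has period T, so by Kepler's third law a = (μT²/4π²)^(1/3).
μT²/4π² = 1.267×10¹⁷ × (3.573×10⁴)² / 39.48 = 4.097×10²⁴ m³.
a = 1.600×10⁸ m = 1.6002×10⁵ km.
Altitude h = a − R = 1.6002×10⁵ − 69910 = 90105 km.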